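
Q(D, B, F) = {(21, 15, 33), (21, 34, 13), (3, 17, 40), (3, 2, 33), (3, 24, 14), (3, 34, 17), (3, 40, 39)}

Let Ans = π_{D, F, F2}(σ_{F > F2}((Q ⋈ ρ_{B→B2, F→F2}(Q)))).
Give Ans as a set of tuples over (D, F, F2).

ρ[B→B2, F→F2]: schema becomes (D, B2, F2); tuples unchanged.
Joining Q and ρ_{B→B2, F→F2}(Q) on D yields {(21, 15, 33, 15, 33), (21, 15, 33, 34, 13), (21, 34, 13, 15, 33), (21, 34, 13, 34, 13), (3, 17, 40, 17, 40), (3, 17, 40, 2, 33), (3, 17, 40, 24, 14), (3, 17, 40, 34, 17), (3, 17, 40, 40, 39), (3, 2, 33, 17, 40), (3, 2, 33, 2, 33), (3, 2, 33, 24, 14), (3, 2, 33, 34, 17), (3, 2, 33, 40, 39), (3, 24, 14, 17, 40), (3, 24, 14, 2, 33), (3, 24, 14, 24, 14), (3, 24, 14, 34, 17), (3, 24, 14, 40, 39), (3, 34, 17, 17, 40), (3, 34, 17, 2, 33), (3, 34, 17, 24, 14), (3, 34, 17, 34, 17), (3, 34, 17, 40, 39), (3, 40, 39, 17, 40), (3, 40, 39, 2, 33), (3, 40, 39, 24, 14), (3, 40, 39, 34, 17), (3, 40, 39, 40, 39)}.
Apply σ_{F > F2}; surviving tuples: {(21, 15, 33, 34, 13), (3, 17, 40, 2, 33), (3, 17, 40, 24, 14), (3, 17, 40, 34, 17), (3, 17, 40, 40, 39), (3, 2, 33, 24, 14), (3, 2, 33, 34, 17), (3, 34, 17, 24, 14), (3, 40, 39, 2, 33), (3, 40, 39, 24, 14), (3, 40, 39, 34, 17)}
π_{D, F, F2} gives {(21, 33, 13), (3, 17, 14), (3, 33, 14), (3, 33, 17), (3, 39, 14), (3, 39, 17), (3, 39, 33), (3, 40, 14), (3, 40, 17), (3, 40, 33), (3, 40, 39)}.

{(21, 33, 13), (3, 17, 14), (3, 33, 14), (3, 33, 17), (3, 39, 14), (3, 39, 17), (3, 39, 33), (3, 40, 14), (3, 40, 17), (3, 40, 33), (3, 40, 39)}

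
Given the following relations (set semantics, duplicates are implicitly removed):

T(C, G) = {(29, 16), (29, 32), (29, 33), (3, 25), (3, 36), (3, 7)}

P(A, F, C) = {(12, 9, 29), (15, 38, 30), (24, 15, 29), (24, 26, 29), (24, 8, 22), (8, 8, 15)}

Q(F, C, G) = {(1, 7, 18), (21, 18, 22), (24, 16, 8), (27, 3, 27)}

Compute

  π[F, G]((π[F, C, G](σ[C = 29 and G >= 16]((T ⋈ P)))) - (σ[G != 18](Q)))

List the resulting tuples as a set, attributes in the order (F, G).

Joining T and P on C yields {(29, 16, 12, 9), (29, 16, 24, 15), (29, 16, 24, 26), (29, 32, 12, 9), (29, 32, 24, 15), (29, 32, 24, 26), (29, 33, 12, 9), (29, 33, 24, 15), (29, 33, 24, 26)}.
σ[C = 29 and G >= 16]: keep tuples satisfying C = 29 and G >= 16 → {(29, 16, 12, 9), (29, 16, 24, 15), (29, 16, 24, 26), (29, 32, 12, 9), (29, 32, 24, 15), (29, 32, 24, 26), (29, 33, 12, 9), (29, 33, 24, 15), (29, 33, 24, 26)}
π[F, C, G]: project onto (F, C, G) → {(15, 29, 16), (15, 29, 32), (15, 29, 33), (26, 29, 16), (26, 29, 32), (26, 29, 33), (9, 29, 16), (9, 29, 32), (9, 29, 33)}
σ[G != 18]: keep tuples satisfying G != 18 → {(21, 18, 22), (24, 16, 8), (27, 3, 27)}
Difference: {(15, 29, 16), (15, 29, 32), (15, 29, 33), (26, 29, 16), (26, 29, 32), (26, 29, 33), (9, 29, 16), (9, 29, 32), (9, 29, 33)} with {(21, 18, 22), (24, 16, 8), (27, 3, 27)} → {(15, 29, 16), (15, 29, 32), (15, 29, 33), (26, 29, 16), (26, 29, 32), (26, 29, 33), (9, 29, 16), (9, 29, 32), (9, 29, 33)}
π[F, G]: project onto (F, G) → {(15, 16), (15, 32), (15, 33), (26, 16), (26, 32), (26, 33), (9, 16), (9, 32), (9, 33)}

{(15, 16), (15, 32), (15, 33), (26, 16), (26, 32), (26, 33), (9, 16), (9, 32), (9, 33)}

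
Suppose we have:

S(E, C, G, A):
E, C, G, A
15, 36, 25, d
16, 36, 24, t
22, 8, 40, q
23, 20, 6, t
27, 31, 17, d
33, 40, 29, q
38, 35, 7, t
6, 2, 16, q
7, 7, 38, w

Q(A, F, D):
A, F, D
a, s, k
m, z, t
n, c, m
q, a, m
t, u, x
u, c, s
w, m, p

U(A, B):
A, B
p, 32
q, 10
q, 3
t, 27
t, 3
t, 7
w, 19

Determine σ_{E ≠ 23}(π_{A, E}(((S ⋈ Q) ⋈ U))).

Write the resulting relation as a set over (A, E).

{(q, 22), (q, 33), (q, 6), (t, 16), (t, 38), (w, 7)}

S ⋈ Q (natural join on A): {(16, 36, 24, t, u, x), (22, 8, 40, q, a, m), (23, 20, 6, t, u, x), (33, 40, 29, q, a, m), (38, 35, 7, t, u, x), (6, 2, 16, q, a, m), (7, 7, 38, w, m, p)}
(S ⋈ Q) ⋈ U (natural join on A): {(16, 36, 24, t, u, x, 27), (16, 36, 24, t, u, x, 3), (16, 36, 24, t, u, x, 7), (22, 8, 40, q, a, m, 10), (22, 8, 40, q, a, m, 3), (23, 20, 6, t, u, x, 27), (23, 20, 6, t, u, x, 3), (23, 20, 6, t, u, x, 7), (33, 40, 29, q, a, m, 10), (33, 40, 29, q, a, m, 3), (38, 35, 7, t, u, x, 27), (38, 35, 7, t, u, x, 3), (38, 35, 7, t, u, x, 7), (6, 2, 16, q, a, m, 10), (6, 2, 16, q, a, m, 3), (7, 7, 38, w, m, p, 19)}
π[A, E]: project onto (A, E) (9 duplicate(s) eliminated) → {(q, 22), (q, 33), (q, 6), (t, 16), (t, 23), (t, 38), (w, 7)}
Apply σ_{E ≠ 23}; surviving tuples: {(q, 22), (q, 33), (q, 6), (t, 16), (t, 38), (w, 7)}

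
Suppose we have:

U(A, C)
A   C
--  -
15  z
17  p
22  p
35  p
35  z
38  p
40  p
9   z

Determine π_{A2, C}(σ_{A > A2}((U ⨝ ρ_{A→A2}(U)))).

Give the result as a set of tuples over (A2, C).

ρ[A→A2]: schema becomes (A2, C); tuples unchanged.
Natural join on C: {(15, z, 15), (15, z, 35), (15, z, 9), (17, p, 17), (17, p, 22), (17, p, 35), (17, p, 38), (17, p, 40), (22, p, 17), (22, p, 22), (22, p, 35), (22, p, 38), (22, p, 40), (35, p, 17), (35, p, 22), (35, p, 35), (35, p, 38), (35, p, 40), (35, z, 15), (35, z, 35), (35, z, 9), (38, p, 17), (38, p, 22), (38, p, 35), (38, p, 38), (38, p, 40), (40, p, 17), (40, p, 22), (40, p, 35), (40, p, 38), (40, p, 40), (9, z, 15), (9, z, 35), (9, z, 9)}
Filtering on A > A2 leaves {(15, z, 9), (22, p, 17), (35, p, 17), (35, p, 22), (35, z, 15), (35, z, 9), (38, p, 17), (38, p, 22), (38, p, 35), (40, p, 17), (40, p, 22), (40, p, 35), (40, p, 38)}.
Projecting to A2, C (7 duplicate(s) eliminated): {(15, z), (17, p), (22, p), (35, p), (38, p), (9, z)}

{(15, z), (17, p), (22, p), (35, p), (38, p), (9, z)}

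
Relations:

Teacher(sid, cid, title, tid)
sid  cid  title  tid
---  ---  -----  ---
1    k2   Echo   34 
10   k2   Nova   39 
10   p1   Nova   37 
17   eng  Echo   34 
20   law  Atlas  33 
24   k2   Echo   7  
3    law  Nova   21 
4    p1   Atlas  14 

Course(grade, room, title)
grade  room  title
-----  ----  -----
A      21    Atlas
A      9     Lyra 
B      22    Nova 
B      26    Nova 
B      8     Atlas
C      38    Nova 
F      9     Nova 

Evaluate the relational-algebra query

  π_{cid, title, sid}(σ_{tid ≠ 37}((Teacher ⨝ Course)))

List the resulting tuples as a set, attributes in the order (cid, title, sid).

Natural join on title: {(10, k2, Nova, 39, B, 22), (10, k2, Nova, 39, B, 26), (10, k2, Nova, 39, C, 38), (10, k2, Nova, 39, F, 9), (10, p1, Nova, 37, B, 22), (10, p1, Nova, 37, B, 26), (10, p1, Nova, 37, C, 38), (10, p1, Nova, 37, F, 9), (20, law, Atlas, 33, A, 21), (20, law, Atlas, 33, B, 8), (3, law, Nova, 21, B, 22), (3, law, Nova, 21, B, 26), (3, law, Nova, 21, C, 38), (3, law, Nova, 21, F, 9), (4, p1, Atlas, 14, A, 21), (4, p1, Atlas, 14, B, 8)}
Selection tid ≠ 37: {(10, k2, Nova, 39, B, 22), (10, k2, Nova, 39, B, 26), (10, k2, Nova, 39, C, 38), (10, k2, Nova, 39, F, 9), (20, law, Atlas, 33, A, 21), (20, law, Atlas, 33, B, 8), (3, law, Nova, 21, B, 22), (3, law, Nova, 21, B, 26), (3, law, Nova, 21, C, 38), (3, law, Nova, 21, F, 9), (4, p1, Atlas, 14, A, 21), (4, p1, Atlas, 14, B, 8)}
π[cid, title, sid]: project onto (cid, title, sid) (8 duplicate(s) eliminated) → {(k2, Nova, 10), (law, Atlas, 20), (law, Nova, 3), (p1, Atlas, 4)}

{(k2, Nova, 10), (law, Atlas, 20), (law, Nova, 3), (p1, Atlas, 4)}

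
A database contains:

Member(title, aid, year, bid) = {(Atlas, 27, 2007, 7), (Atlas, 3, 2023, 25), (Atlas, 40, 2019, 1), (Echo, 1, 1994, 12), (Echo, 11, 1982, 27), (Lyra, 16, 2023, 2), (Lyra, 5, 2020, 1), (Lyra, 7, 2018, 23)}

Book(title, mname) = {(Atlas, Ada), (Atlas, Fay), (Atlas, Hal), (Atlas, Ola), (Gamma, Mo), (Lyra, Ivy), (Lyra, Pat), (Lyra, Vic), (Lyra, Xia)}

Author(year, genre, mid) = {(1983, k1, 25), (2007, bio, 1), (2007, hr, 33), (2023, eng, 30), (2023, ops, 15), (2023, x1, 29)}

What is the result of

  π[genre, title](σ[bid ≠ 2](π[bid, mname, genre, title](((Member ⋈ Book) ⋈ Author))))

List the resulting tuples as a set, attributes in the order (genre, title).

Member ⋈ Book (natural join on title): {(Atlas, 27, 2007, 7, Ada), (Atlas, 27, 2007, 7, Fay), (Atlas, 27, 2007, 7, Hal), (Atlas, 27, 2007, 7, Ola), (Atlas, 3, 2023, 25, Ada), (Atlas, 3, 2023, 25, Fay), (Atlas, 3, 2023, 25, Hal), (Atlas, 3, 2023, 25, Ola), (Atlas, 40, 2019, 1, Ada), (Atlas, 40, 2019, 1, Fay), (Atlas, 40, 2019, 1, Hal), (Atlas, 40, 2019, 1, Ola), (Lyra, 16, 2023, 2, Ivy), (Lyra, 16, 2023, 2, Pat), (Lyra, 16, 2023, 2, Vic), (Lyra, 16, 2023, 2, Xia), (Lyra, 5, 2020, 1, Ivy), (Lyra, 5, 2020, 1, Pat), (Lyra, 5, 2020, 1, Vic), (Lyra, 5, 2020, 1, Xia), (Lyra, 7, 2018, 23, Ivy), (Lyra, 7, 2018, 23, Pat), (Lyra, 7, 2018, 23, Vic), (Lyra, 7, 2018, 23, Xia)}
(Member ⋈ Book) ⋈ Author (natural join on year): {(Atlas, 27, 2007, 7, Ada, bio, 1), (Atlas, 27, 2007, 7, Ada, hr, 33), (Atlas, 27, 2007, 7, Fay, bio, 1), (Atlas, 27, 2007, 7, Fay, hr, 33), (Atlas, 27, 2007, 7, Hal, bio, 1), (Atlas, 27, 2007, 7, Hal, hr, 33), (Atlas, 27, 2007, 7, Ola, bio, 1), (Atlas, 27, 2007, 7, Ola, hr, 33), (Atlas, 3, 2023, 25, Ada, eng, 30), (Atlas, 3, 2023, 25, Ada, ops, 15), (Atlas, 3, 2023, 25, Ada, x1, 29), (Atlas, 3, 2023, 25, Fay, eng, 30), (Atlas, 3, 2023, 25, Fay, ops, 15), (Atlas, 3, 2023, 25, Fay, x1, 29), (Atlas, 3, 2023, 25, Hal, eng, 30), (Atlas, 3, 2023, 25, Hal, ops, 15), (Atlas, 3, 2023, 25, Hal, x1, 29), (Atlas, 3, 2023, 25, Ola, eng, 30), (Atlas, 3, 2023, 25, Ola, ops, 15), (Atlas, 3, 2023, 25, Ola, x1, 29), (Lyra, 16, 2023, 2, Ivy, eng, 30), (Lyra, 16, 2023, 2, Ivy, ops, 15), (Lyra, 16, 2023, 2, Ivy, x1, 29), (Lyra, 16, 2023, 2, Pat, eng, 30), (Lyra, 16, 2023, 2, Pat, ops, 15), (Lyra, 16, 2023, 2, Pat, x1, 29), (Lyra, 16, 2023, 2, Vic, eng, 30), (Lyra, 16, 2023, 2, Vic, ops, 15), (Lyra, 16, 2023, 2, Vic, x1, 29), (Lyra, 16, 2023, 2, Xia, eng, 30), (Lyra, 16, 2023, 2, Xia, ops, 15), (Lyra, 16, 2023, 2, Xia, x1, 29)}
π_{bid, mname, genre, title} gives {(2, Ivy, eng, Lyra), (2, Ivy, ops, Lyra), (2, Ivy, x1, Lyra), (2, Pat, eng, Lyra), (2, Pat, ops, Lyra), (2, Pat, x1, Lyra), (2, Vic, eng, Lyra), (2, Vic, ops, Lyra), (2, Vic, x1, Lyra), (2, Xia, eng, Lyra), (2, Xia, ops, Lyra), (2, Xia, x1, Lyra), (25, Ada, eng, Atlas), (25, Ada, ops, Atlas), (25, Ada, x1, Atlas), (25, Fay, eng, Atlas), (25, Fay, ops, Atlas), (25, Fay, x1, Atlas), (25, Hal, eng, Atlas), (25, Hal, ops, Atlas), (25, Hal, x1, Atlas), (25, Ola, eng, Atlas), (25, Ola, ops, Atlas), (25, Ola, x1, Atlas), (7, Ada, bio, Atlas), (7, Ada, hr, Atlas), (7, Fay, bio, Atlas), (7, Fay, hr, Atlas), (7, Hal, bio, Atlas), (7, Hal, hr, Atlas), (7, Ola, bio, Atlas), (7, Ola, hr, Atlas)}.
Filtering on bid ≠ 2 leaves {(25, Ada, eng, Atlas), (25, Ada, ops, Atlas), (25, Ada, x1, Atlas), (25, Fay, eng, Atlas), (25, Fay, ops, Atlas), (25, Fay, x1, Atlas), (25, Hal, eng, Atlas), (25, Hal, ops, Atlas), (25, Hal, x1, Atlas), (25, Ola, eng, Atlas), (25, Ola, ops, Atlas), (25, Ola, x1, Atlas), (7, Ada, bio, Atlas), (7, Ada, hr, Atlas), (7, Fay, bio, Atlas), (7, Fay, hr, Atlas), (7, Hal, bio, Atlas), (7, Hal, hr, Atlas), (7, Ola, bio, Atlas), (7, Ola, hr, Atlas)}.
π_{genre, title} gives {(bio, Atlas), (eng, Atlas), (hr, Atlas), (ops, Atlas), (x1, Atlas)} (15 duplicate(s) eliminated).

{(bio, Atlas), (eng, Atlas), (hr, Atlas), (ops, Atlas), (x1, Atlas)}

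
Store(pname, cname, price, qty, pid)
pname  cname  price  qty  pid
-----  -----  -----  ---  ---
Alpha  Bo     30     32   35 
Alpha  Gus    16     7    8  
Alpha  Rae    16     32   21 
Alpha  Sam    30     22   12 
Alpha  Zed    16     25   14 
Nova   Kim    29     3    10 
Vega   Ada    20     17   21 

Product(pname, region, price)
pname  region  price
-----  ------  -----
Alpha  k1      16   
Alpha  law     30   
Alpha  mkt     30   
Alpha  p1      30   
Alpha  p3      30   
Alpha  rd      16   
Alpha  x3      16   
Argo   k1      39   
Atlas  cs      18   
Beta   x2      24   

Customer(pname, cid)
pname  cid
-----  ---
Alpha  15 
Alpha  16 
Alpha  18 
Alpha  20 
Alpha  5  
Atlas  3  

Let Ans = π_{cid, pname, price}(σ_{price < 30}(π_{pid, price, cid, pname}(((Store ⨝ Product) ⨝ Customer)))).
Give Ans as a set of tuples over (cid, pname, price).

{(15, Alpha, 16), (16, Alpha, 16), (18, Alpha, 16), (20, Alpha, 16), (5, Alpha, 16)}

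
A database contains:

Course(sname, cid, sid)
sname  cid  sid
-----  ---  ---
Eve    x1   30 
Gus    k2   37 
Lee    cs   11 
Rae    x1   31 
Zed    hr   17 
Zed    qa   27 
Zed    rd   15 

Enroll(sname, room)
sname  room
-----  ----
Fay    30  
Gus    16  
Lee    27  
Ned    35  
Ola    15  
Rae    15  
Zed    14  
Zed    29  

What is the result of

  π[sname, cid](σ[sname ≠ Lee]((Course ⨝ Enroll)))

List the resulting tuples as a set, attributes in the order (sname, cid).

{(Gus, k2), (Rae, x1), (Zed, hr), (Zed, qa), (Zed, rd)}

Natural join on sname: {(Gus, k2, 37, 16), (Lee, cs, 11, 27), (Rae, x1, 31, 15), (Zed, hr, 17, 14), (Zed, hr, 17, 29), (Zed, qa, 27, 14), (Zed, qa, 27, 29), (Zed, rd, 15, 14), (Zed, rd, 15, 29)}
Apply σ_{sname ≠ Lee}; surviving tuples: {(Gus, k2, 37, 16), (Rae, x1, 31, 15), (Zed, hr, 17, 14), (Zed, hr, 17, 29), (Zed, qa, 27, 14), (Zed, qa, 27, 29), (Zed, rd, 15, 14), (Zed, rd, 15, 29)}
Keep only column(s) sname, cid (3 duplicate(s) eliminated): {(Gus, k2), (Rae, x1), (Zed, hr), (Zed, qa), (Zed, rd)}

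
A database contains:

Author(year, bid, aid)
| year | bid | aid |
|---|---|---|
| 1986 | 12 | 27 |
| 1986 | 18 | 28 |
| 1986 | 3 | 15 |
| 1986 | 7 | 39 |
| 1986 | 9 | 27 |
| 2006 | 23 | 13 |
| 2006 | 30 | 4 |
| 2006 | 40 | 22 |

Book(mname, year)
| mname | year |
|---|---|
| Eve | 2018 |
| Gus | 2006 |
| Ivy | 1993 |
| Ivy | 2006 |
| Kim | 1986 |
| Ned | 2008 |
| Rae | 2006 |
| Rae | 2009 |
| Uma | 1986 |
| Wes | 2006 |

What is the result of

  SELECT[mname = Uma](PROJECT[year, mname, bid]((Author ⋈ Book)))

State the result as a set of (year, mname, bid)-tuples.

Joining Author and Book on year yields {(1986, 12, 27, Kim), (1986, 12, 27, Uma), (1986, 18, 28, Kim), (1986, 18, 28, Uma), (1986, 3, 15, Kim), (1986, 3, 15, Uma), (1986, 7, 39, Kim), (1986, 7, 39, Uma), (1986, 9, 27, Kim), (1986, 9, 27, Uma), (2006, 23, 13, Gus), (2006, 23, 13, Ivy), (2006, 23, 13, Rae), (2006, 23, 13, Wes), (2006, 30, 4, Gus), (2006, 30, 4, Ivy), (2006, 30, 4, Rae), (2006, 30, 4, Wes), (2006, 40, 22, Gus), (2006, 40, 22, Ivy), (2006, 40, 22, Rae), (2006, 40, 22, Wes)}.
π_{year, mname, bid} gives {(1986, Kim, 12), (1986, Kim, 18), (1986, Kim, 3), (1986, Kim, 7), (1986, Kim, 9), (1986, Uma, 12), (1986, Uma, 18), (1986, Uma, 3), (1986, Uma, 7), (1986, Uma, 9), (2006, Gus, 23), (2006, Gus, 30), (2006, Gus, 40), (2006, Ivy, 23), (2006, Ivy, 30), (2006, Ivy, 40), (2006, Rae, 23), (2006, Rae, 30), (2006, Rae, 40), (2006, Wes, 23), (2006, Wes, 30), (2006, Wes, 40)}.
σ[mname = Uma]: keep tuples satisfying mname = Uma → {(1986, Uma, 12), (1986, Uma, 18), (1986, Uma, 3), (1986, Uma, 7), (1986, Uma, 9)}

{(1986, Uma, 12), (1986, Uma, 18), (1986, Uma, 3), (1986, Uma, 7), (1986, Uma, 9)}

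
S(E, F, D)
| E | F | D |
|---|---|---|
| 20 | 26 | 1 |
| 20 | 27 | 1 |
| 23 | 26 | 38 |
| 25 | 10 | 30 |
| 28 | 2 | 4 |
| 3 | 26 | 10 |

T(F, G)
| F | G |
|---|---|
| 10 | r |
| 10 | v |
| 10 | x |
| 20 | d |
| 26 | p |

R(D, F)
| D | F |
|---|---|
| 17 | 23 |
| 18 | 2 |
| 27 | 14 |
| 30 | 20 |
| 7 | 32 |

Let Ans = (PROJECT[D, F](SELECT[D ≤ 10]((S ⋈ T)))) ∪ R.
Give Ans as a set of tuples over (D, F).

S ⋈ T (natural join on F): {(20, 26, 1, p), (23, 26, 38, p), (25, 10, 30, r), (25, 10, 30, v), (25, 10, 30, x), (3, 26, 10, p)}
Selection D ≤ 10: {(20, 26, 1, p), (3, 26, 10, p)}
Projecting to D, F: {(1, 26), (10, 26)}
Taking the union: {(1, 26), (10, 26), (17, 23), (18, 2), (27, 14), (30, 20), (7, 32)}

{(1, 26), (10, 26), (17, 23), (18, 2), (27, 14), (30, 20), (7, 32)}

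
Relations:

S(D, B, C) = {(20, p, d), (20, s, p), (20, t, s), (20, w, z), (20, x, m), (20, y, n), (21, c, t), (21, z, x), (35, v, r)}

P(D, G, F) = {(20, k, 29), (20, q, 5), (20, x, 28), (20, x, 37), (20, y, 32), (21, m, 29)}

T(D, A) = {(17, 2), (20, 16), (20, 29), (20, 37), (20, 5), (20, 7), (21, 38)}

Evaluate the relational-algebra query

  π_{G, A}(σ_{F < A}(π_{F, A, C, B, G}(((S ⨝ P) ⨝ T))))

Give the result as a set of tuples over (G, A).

{(k, 37), (m, 38), (q, 16), (q, 29), (q, 37), (q, 7), (x, 29), (x, 37), (y, 37)}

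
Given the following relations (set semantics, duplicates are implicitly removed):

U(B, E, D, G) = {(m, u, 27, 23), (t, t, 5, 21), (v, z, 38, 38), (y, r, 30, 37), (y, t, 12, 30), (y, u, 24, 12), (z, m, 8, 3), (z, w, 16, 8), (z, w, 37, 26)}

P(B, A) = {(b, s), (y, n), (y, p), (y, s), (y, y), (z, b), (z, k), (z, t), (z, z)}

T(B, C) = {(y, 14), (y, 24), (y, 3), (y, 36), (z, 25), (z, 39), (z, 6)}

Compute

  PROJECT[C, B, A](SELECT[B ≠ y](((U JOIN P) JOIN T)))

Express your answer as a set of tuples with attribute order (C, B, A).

{(25, z, b), (25, z, k), (25, z, t), (25, z, z), (39, z, b), (39, z, k), (39, z, t), (39, z, z), (6, z, b), (6, z, k), (6, z, t), (6, z, z)}

U ⋈ P (natural join on B): {(y, r, 30, 37, n), (y, r, 30, 37, p), (y, r, 30, 37, s), (y, r, 30, 37, y), (y, t, 12, 30, n), (y, t, 12, 30, p), (y, t, 12, 30, s), (y, t, 12, 30, y), (y, u, 24, 12, n), (y, u, 24, 12, p), (y, u, 24, 12, s), (y, u, 24, 12, y), (z, m, 8, 3, b), (z, m, 8, 3, k), (z, m, 8, 3, t), (z, m, 8, 3, z), (z, w, 16, 8, b), (z, w, 16, 8, k), (z, w, 16, 8, t), (z, w, 16, 8, z), (z, w, 37, 26, b), (z, w, 37, 26, k), (z, w, 37, 26, t), (z, w, 37, 26, z)}
(U JOIN P) ⋈ T (natural join on B): {(y, r, 30, 37, n, 14), (y, r, 30, 37, n, 24), (y, r, 30, 37, n, 3), (y, r, 30, 37, n, 36), (y, r, 30, 37, p, 14), (y, r, 30, 37, p, 24), (y, r, 30, 37, p, 3), (y, r, 30, 37, p, 36), (y, r, 30, 37, s, 14), (y, r, 30, 37, s, 24), (y, r, 30, 37, s, 3), (y, r, 30, 37, s, 36), (y, r, 30, 37, y, 14), (y, r, 30, 37, y, 24), (y, r, 30, 37, y, 3), (y, r, 30, 37, y, 36), (y, t, 12, 30, n, 14), (y, t, 12, 30, n, 24), (y, t, 12, 30, n, 3), (y, t, 12, 30, n, 36), (y, t, 12, 30, p, 14), (y, t, 12, 30, p, 24), (y, t, 12, 30, p, 3), (y, t, 12, 30, p, 36), (y, t, 12, 30, s, 14), (y, t, 12, 30, s, 24), (y, t, 12, 30, s, 3), (y, t, 12, 30, s, 36), (y, t, 12, 30, y, 14), (y, t, 12, 30, y, 24), (y, t, 12, 30, y, 3), (y, t, 12, 30, y, 36), (y, u, 24, 12, n, 14), (y, u, 24, 12, n, 24), (y, u, 24, 12, n, 3), (y, u, 24, 12, n, 36), (y, u, 24, 12, p, 14), (y, u, 24, 12, p, 24), (y, u, 24, 12, p, 3), (y, u, 24, 12, p, 36), (y, u, 24, 12, s, 14), (y, u, 24, 12, s, 24), (y, u, 24, 12, s, 3), (y, u, 24, 12, s, 36), (y, u, 24, 12, y, 14), (y, u, 24, 12, y, 24), (y, u, 24, 12, y, 3), (y, u, 24, 12, y, 36), (z, m, 8, 3, b, 25), (z, m, 8, 3, b, 39), (z, m, 8, 3, b, 6), (z, m, 8, 3, k, 25), (z, m, 8, 3, k, 39), (z, m, 8, 3, k, 6), (z, m, 8, 3, t, 25), (z, m, 8, 3, t, 39), (z, m, 8, 3, t, 6), (z, m, 8, 3, z, 25), (z, m, 8, 3, z, 39), (z, m, 8, 3, z, 6), (z, w, 16, 8, b, 25), (z, w, 16, 8, b, 39), (z, w, 16, 8, b, 6), (z, w, 16, 8, k, 25), (z, w, 16, 8, k, 39), (z, w, 16, 8, k, 6), (z, w, 16, 8, t, 25), (z, w, 16, 8, t, 39), (z, w, 16, 8, t, 6), (z, w, 16, 8, z, 25), (z, w, 16, 8, z, 39), (z, w, 16, 8, z, 6), (z, w, 37, 26, b, 25), (z, w, 37, 26, b, 39), (z, w, 37, 26, b, 6), (z, w, 37, 26, k, 25), (z, w, 37, 26, k, 39), (z, w, 37, 26, k, 6), (z, w, 37, 26, t, 25), (z, w, 37, 26, t, 39), (z, w, 37, 26, t, 6), (z, w, 37, 26, z, 25), (z, w, 37, 26, z, 39), (z, w, 37, 26, z, 6)}
Selection B ≠ y: {(z, m, 8, 3, b, 25), (z, m, 8, 3, b, 39), (z, m, 8, 3, b, 6), (z, m, 8, 3, k, 25), (z, m, 8, 3, k, 39), (z, m, 8, 3, k, 6), (z, m, 8, 3, t, 25), (z, m, 8, 3, t, 39), (z, m, 8, 3, t, 6), (z, m, 8, 3, z, 25), (z, m, 8, 3, z, 39), (z, m, 8, 3, z, 6), (z, w, 16, 8, b, 25), (z, w, 16, 8, b, 39), (z, w, 16, 8, b, 6), (z, w, 16, 8, k, 25), (z, w, 16, 8, k, 39), (z, w, 16, 8, k, 6), (z, w, 16, 8, t, 25), (z, w, 16, 8, t, 39), (z, w, 16, 8, t, 6), (z, w, 16, 8, z, 25), (z, w, 16, 8, z, 39), (z, w, 16, 8, z, 6), (z, w, 37, 26, b, 25), (z, w, 37, 26, b, 39), (z, w, 37, 26, b, 6), (z, w, 37, 26, k, 25), (z, w, 37, 26, k, 39), (z, w, 37, 26, k, 6), (z, w, 37, 26, t, 25), (z, w, 37, 26, t, 39), (z, w, 37, 26, t, 6), (z, w, 37, 26, z, 25), (z, w, 37, 26, z, 39), (z, w, 37, 26, z, 6)}
π_{C, B, A} gives {(25, z, b), (25, z, k), (25, z, t), (25, z, z), (39, z, b), (39, z, k), (39, z, t), (39, z, z), (6, z, b), (6, z, k), (6, z, t), (6, z, z)} (24 duplicate(s) eliminated).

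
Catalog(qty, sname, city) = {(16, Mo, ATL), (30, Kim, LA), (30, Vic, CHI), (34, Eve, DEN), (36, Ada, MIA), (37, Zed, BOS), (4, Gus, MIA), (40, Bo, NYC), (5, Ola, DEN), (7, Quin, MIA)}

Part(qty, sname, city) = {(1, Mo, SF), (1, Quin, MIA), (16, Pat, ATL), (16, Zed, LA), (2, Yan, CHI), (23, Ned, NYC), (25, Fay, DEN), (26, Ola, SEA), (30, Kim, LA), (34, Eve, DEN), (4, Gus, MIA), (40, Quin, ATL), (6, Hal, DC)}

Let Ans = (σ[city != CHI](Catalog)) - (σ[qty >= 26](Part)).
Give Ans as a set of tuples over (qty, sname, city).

Apply σ_{city != CHI}; surviving tuples: {(16, Mo, ATL), (30, Kim, LA), (34, Eve, DEN), (36, Ada, MIA), (37, Zed, BOS), (4, Gus, MIA), (40, Bo, NYC), (5, Ola, DEN), (7, Quin, MIA)}
Apply σ_{qty >= 26}; surviving tuples: {(26, Ola, SEA), (30, Kim, LA), (34, Eve, DEN), (40, Quin, ATL)}
Set difference of the two operands is {(16, Mo, ATL), (36, Ada, MIA), (37, Zed, BOS), (4, Gus, MIA), (40, Bo, NYC), (5, Ola, DEN), (7, Quin, MIA)}.

{(16, Mo, ATL), (36, Ada, MIA), (37, Zed, BOS), (4, Gus, MIA), (40, Bo, NYC), (5, Ola, DEN), (7, Quin, MIA)}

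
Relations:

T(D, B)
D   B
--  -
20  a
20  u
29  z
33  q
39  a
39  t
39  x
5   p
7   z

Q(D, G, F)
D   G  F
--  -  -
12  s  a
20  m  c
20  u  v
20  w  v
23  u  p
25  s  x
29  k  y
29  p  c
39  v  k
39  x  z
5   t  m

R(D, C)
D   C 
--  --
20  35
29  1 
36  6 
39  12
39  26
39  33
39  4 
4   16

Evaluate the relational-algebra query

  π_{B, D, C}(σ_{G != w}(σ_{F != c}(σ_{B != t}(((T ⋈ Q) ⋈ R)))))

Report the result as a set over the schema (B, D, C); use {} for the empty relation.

Joining T and Q on D yields {(20, a, m, c), (20, a, u, v), (20, a, w, v), (20, u, m, c), (20, u, u, v), (20, u, w, v), (29, z, k, y), (29, z, p, c), (39, a, v, k), (39, a, x, z), (39, t, v, k), (39, t, x, z), (39, x, v, k), (39, x, x, z), (5, p, t, m)}.
Joining (T ⋈ Q) and R on D yields {(20, a, m, c, 35), (20, a, u, v, 35), (20, a, w, v, 35), (20, u, m, c, 35), (20, u, u, v, 35), (20, u, w, v, 35), (29, z, k, y, 1), (29, z, p, c, 1), (39, a, v, k, 12), (39, a, v, k, 26), (39, a, v, k, 33), (39, a, v, k, 4), (39, a, x, z, 12), (39, a, x, z, 26), (39, a, x, z, 33), (39, a, x, z, 4), (39, t, v, k, 12), (39, t, v, k, 26), (39, t, v, k, 33), (39, t, v, k, 4), (39, t, x, z, 12), (39, t, x, z, 26), (39, t, x, z, 33), (39, t, x, z, 4), (39, x, v, k, 12), (39, x, v, k, 26), (39, x, v, k, 33), (39, x, v, k, 4), (39, x, x, z, 12), (39, x, x, z, 26), (39, x, x, z, 33), (39, x, x, z, 4)}.
σ[B != t]: keep tuples satisfying B != t → {(20, a, m, c, 35), (20, a, u, v, 35), (20, a, w, v, 35), (20, u, m, c, 35), (20, u, u, v, 35), (20, u, w, v, 35), (29, z, k, y, 1), (29, z, p, c, 1), (39, a, v, k, 12), (39, a, v, k, 26), (39, a, v, k, 33), (39, a, v, k, 4), (39, a, x, z, 12), (39, a, x, z, 26), (39, a, x, z, 33), (39, a, x, z, 4), (39, x, v, k, 12), (39, x, v, k, 26), (39, x, v, k, 33), (39, x, v, k, 4), (39, x, x, z, 12), (39, x, x, z, 26), (39, x, x, z, 33), (39, x, x, z, 4)}
σ[F != c]: keep tuples satisfying F != c → {(20, a, u, v, 35), (20, a, w, v, 35), (20, u, u, v, 35), (20, u, w, v, 35), (29, z, k, y, 1), (39, a, v, k, 12), (39, a, v, k, 26), (39, a, v, k, 33), (39, a, v, k, 4), (39, a, x, z, 12), (39, a, x, z, 26), (39, a, x, z, 33), (39, a, x, z, 4), (39, x, v, k, 12), (39, x, v, k, 26), (39, x, v, k, 33), (39, x, v, k, 4), (39, x, x, z, 12), (39, x, x, z, 26), (39, x, x, z, 33), (39, x, x, z, 4)}
σ[G != w]: keep tuples satisfying G != w → {(20, a, u, v, 35), (20, u, u, v, 35), (29, z, k, y, 1), (39, a, v, k, 12), (39, a, v, k, 26), (39, a, v, k, 33), (39, a, v, k, 4), (39, a, x, z, 12), (39, a, x, z, 26), (39, a, x, z, 33), (39, a, x, z, 4), (39, x, v, k, 12), (39, x, v, k, 26), (39, x, v, k, 33), (39, x, v, k, 4), (39, x, x, z, 12), (39, x, x, z, 26), (39, x, x, z, 33), (39, x, x, z, 4)}
Keep only column(s) B, D, C (8 duplicate(s) eliminated): {(a, 20, 35), (a, 39, 12), (a, 39, 26), (a, 39, 33), (a, 39, 4), (u, 20, 35), (x, 39, 12), (x, 39, 26), (x, 39, 33), (x, 39, 4), (z, 29, 1)}

{(a, 20, 35), (a, 39, 12), (a, 39, 26), (a, 39, 33), (a, 39, 4), (u, 20, 35), (x, 39, 12), (x, 39, 26), (x, 39, 33), (x, 39, 4), (z, 29, 1)}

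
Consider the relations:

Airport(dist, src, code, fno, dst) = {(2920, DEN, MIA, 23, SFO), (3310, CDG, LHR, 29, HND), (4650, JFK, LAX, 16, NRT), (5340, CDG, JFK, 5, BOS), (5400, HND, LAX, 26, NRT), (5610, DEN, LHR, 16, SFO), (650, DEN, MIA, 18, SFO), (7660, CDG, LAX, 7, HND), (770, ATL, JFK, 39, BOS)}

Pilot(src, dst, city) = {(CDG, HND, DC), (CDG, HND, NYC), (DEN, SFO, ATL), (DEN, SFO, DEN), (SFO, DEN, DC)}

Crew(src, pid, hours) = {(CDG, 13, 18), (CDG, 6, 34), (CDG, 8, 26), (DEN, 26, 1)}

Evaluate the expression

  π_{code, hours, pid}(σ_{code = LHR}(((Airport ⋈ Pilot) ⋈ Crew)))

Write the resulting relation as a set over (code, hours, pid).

Natural join on src, dst: {(2920, DEN, MIA, 23, SFO, ATL), (2920, DEN, MIA, 23, SFO, DEN), (3310, CDG, LHR, 29, HND, DC), (3310, CDG, LHR, 29, HND, NYC), (5610, DEN, LHR, 16, SFO, ATL), (5610, DEN, LHR, 16, SFO, DEN), (650, DEN, MIA, 18, SFO, ATL), (650, DEN, MIA, 18, SFO, DEN), (7660, CDG, LAX, 7, HND, DC), (7660, CDG, LAX, 7, HND, NYC)}
Natural join on src: {(2920, DEN, MIA, 23, SFO, ATL, 26, 1), (2920, DEN, MIA, 23, SFO, DEN, 26, 1), (3310, CDG, LHR, 29, HND, DC, 13, 18), (3310, CDG, LHR, 29, HND, DC, 6, 34), (3310, CDG, LHR, 29, HND, DC, 8, 26), (3310, CDG, LHR, 29, HND, NYC, 13, 18), (3310, CDG, LHR, 29, HND, NYC, 6, 34), (3310, CDG, LHR, 29, HND, NYC, 8, 26), (5610, DEN, LHR, 16, SFO, ATL, 26, 1), (5610, DEN, LHR, 16, SFO, DEN, 26, 1), (650, DEN, MIA, 18, SFO, ATL, 26, 1), (650, DEN, MIA, 18, SFO, DEN, 26, 1), (7660, CDG, LAX, 7, HND, DC, 13, 18), (7660, CDG, LAX, 7, HND, DC, 6, 34), (7660, CDG, LAX, 7, HND, DC, 8, 26), (7660, CDG, LAX, 7, HND, NYC, 13, 18), (7660, CDG, LAX, 7, HND, NYC, 6, 34), (7660, CDG, LAX, 7, HND, NYC, 8, 26)}
σ[code = LHR]: keep tuples satisfying code = LHR → {(3310, CDG, LHR, 29, HND, DC, 13, 18), (3310, CDG, LHR, 29, HND, DC, 6, 34), (3310, CDG, LHR, 29, HND, DC, 8, 26), (3310, CDG, LHR, 29, HND, NYC, 13, 18), (3310, CDG, LHR, 29, HND, NYC, 6, 34), (3310, CDG, LHR, 29, HND, NYC, 8, 26), (5610, DEN, LHR, 16, SFO, ATL, 26, 1), (5610, DEN, LHR, 16, SFO, DEN, 26, 1)}
Keep only column(s) code, hours, pid (4 duplicate(s) eliminated): {(LHR, 1, 26), (LHR, 18, 13), (LHR, 26, 8), (LHR, 34, 6)}

{(LHR, 1, 26), (LHR, 18, 13), (LHR, 26, 8), (LHR, 34, 6)}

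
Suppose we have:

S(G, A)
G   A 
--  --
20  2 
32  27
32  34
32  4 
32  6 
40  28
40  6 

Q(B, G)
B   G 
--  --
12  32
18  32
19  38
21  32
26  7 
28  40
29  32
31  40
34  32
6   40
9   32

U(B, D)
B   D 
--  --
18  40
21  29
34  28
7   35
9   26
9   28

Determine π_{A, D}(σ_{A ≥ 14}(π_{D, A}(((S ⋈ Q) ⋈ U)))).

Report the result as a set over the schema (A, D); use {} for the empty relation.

{(27, 26), (27, 28), (27, 29), (27, 40), (34, 26), (34, 28), (34, 29), (34, 40)}

Joining S and Q on G yields {(32, 27, 12), (32, 27, 18), (32, 27, 21), (32, 27, 29), (32, 27, 34), (32, 27, 9), (32, 34, 12), (32, 34, 18), (32, 34, 21), (32, 34, 29), (32, 34, 34), (32, 34, 9), (32, 4, 12), (32, 4, 18), (32, 4, 21), (32, 4, 29), (32, 4, 34), (32, 4, 9), (32, 6, 12), (32, 6, 18), (32, 6, 21), (32, 6, 29), (32, 6, 34), (32, 6, 9), (40, 28, 28), (40, 28, 31), (40, 28, 6), (40, 6, 28), (40, 6, 31), (40, 6, 6)}.
Joining (S ⋈ Q) and U on B yields {(32, 27, 18, 40), (32, 27, 21, 29), (32, 27, 34, 28), (32, 27, 9, 26), (32, 27, 9, 28), (32, 34, 18, 40), (32, 34, 21, 29), (32, 34, 34, 28), (32, 34, 9, 26), (32, 34, 9, 28), (32, 4, 18, 40), (32, 4, 21, 29), (32, 4, 34, 28), (32, 4, 9, 26), (32, 4, 9, 28), (32, 6, 18, 40), (32, 6, 21, 29), (32, 6, 34, 28), (32, 6, 9, 26), (32, 6, 9, 28)}.
π_{D, A} gives {(26, 27), (26, 34), (26, 4), (26, 6), (28, 27), (28, 34), (28, 4), (28, 6), (29, 27), (29, 34), (29, 4), (29, 6), (40, 27), (40, 34), (40, 4), (40, 6)} (4 duplicate(s) eliminated).
Selection A ≥ 14: {(26, 27), (26, 34), (28, 27), (28, 34), (29, 27), (29, 34), (40, 27), (40, 34)}
π_{A, D} gives {(27, 26), (27, 28), (27, 29), (27, 40), (34, 26), (34, 28), (34, 29), (34, 40)}.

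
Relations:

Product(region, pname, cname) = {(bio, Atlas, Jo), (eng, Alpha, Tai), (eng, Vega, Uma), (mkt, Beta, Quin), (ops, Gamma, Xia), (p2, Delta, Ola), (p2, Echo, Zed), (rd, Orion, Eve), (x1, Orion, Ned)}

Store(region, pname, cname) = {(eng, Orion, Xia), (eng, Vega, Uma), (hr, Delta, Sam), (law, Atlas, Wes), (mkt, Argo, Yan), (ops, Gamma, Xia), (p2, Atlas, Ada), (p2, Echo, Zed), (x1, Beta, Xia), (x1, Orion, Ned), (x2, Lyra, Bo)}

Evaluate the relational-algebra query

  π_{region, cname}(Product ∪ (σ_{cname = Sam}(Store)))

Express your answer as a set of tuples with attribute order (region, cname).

{(bio, Jo), (eng, Tai), (eng, Uma), (hr, Sam), (mkt, Quin), (ops, Xia), (p2, Ola), (p2, Zed), (rd, Eve), (x1, Ned)}

Filtering on cname = Sam leaves {(hr, Delta, Sam)}.
Set union of the two operands is {(bio, Atlas, Jo), (eng, Alpha, Tai), (eng, Vega, Uma), (hr, Delta, Sam), (mkt, Beta, Quin), (ops, Gamma, Xia), (p2, Delta, Ola), (p2, Echo, Zed), (rd, Orion, Eve), (x1, Orion, Ned)}.
π[region, cname]: project onto (region, cname) → {(bio, Jo), (eng, Tai), (eng, Uma), (hr, Sam), (mkt, Quin), (ops, Xia), (p2, Ola), (p2, Zed), (rd, Eve), (x1, Ned)}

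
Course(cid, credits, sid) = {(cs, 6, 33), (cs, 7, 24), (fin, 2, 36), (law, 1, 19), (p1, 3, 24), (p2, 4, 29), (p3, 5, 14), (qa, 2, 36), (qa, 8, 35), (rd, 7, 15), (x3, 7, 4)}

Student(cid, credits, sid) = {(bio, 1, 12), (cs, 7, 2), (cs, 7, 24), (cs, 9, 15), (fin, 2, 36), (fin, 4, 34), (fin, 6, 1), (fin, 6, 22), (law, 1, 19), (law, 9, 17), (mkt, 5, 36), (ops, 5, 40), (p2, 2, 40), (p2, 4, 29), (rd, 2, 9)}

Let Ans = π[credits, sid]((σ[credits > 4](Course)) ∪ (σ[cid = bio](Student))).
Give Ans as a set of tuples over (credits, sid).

{(1, 12), (5, 14), (6, 33), (7, 15), (7, 24), (7, 4), (8, 35)}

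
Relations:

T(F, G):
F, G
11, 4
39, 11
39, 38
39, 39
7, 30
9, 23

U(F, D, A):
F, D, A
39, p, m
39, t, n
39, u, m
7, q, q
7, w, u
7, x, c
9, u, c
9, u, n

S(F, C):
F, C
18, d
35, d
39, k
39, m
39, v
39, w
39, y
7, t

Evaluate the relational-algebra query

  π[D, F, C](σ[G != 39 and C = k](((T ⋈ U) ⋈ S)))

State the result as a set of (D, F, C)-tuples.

{(p, 39, k), (t, 39, k), (u, 39, k)}

T ⋈ U (natural join on F): {(39, 11, p, m), (39, 11, t, n), (39, 11, u, m), (39, 38, p, m), (39, 38, t, n), (39, 38, u, m), (39, 39, p, m), (39, 39, t, n), (39, 39, u, m), (7, 30, q, q), (7, 30, w, u), (7, 30, x, c), (9, 23, u, c), (9, 23, u, n)}
(T ⋈ U) ⋈ S (natural join on F): {(39, 11, p, m, k), (39, 11, p, m, m), (39, 11, p, m, v), (39, 11, p, m, w), (39, 11, p, m, y), (39, 11, t, n, k), (39, 11, t, n, m), (39, 11, t, n, v), (39, 11, t, n, w), (39, 11, t, n, y), (39, 11, u, m, k), (39, 11, u, m, m), (39, 11, u, m, v), (39, 11, u, m, w), (39, 11, u, m, y), (39, 38, p, m, k), (39, 38, p, m, m), (39, 38, p, m, v), (39, 38, p, m, w), (39, 38, p, m, y), (39, 38, t, n, k), (39, 38, t, n, m), (39, 38, t, n, v), (39, 38, t, n, w), (39, 38, t, n, y), (39, 38, u, m, k), (39, 38, u, m, m), (39, 38, u, m, v), (39, 38, u, m, w), (39, 38, u, m, y), (39, 39, p, m, k), (39, 39, p, m, m), (39, 39, p, m, v), (39, 39, p, m, w), (39, 39, p, m, y), (39, 39, t, n, k), (39, 39, t, n, m), (39, 39, t, n, v), (39, 39, t, n, w), (39, 39, t, n, y), (39, 39, u, m, k), (39, 39, u, m, m), (39, 39, u, m, v), (39, 39, u, m, w), (39, 39, u, m, y), (7, 30, q, q, t), (7, 30, w, u, t), (7, 30, x, c, t)}
Apply σ_{G != 39 and C = k}; surviving tuples: {(39, 11, p, m, k), (39, 11, t, n, k), (39, 11, u, m, k), (39, 38, p, m, k), (39, 38, t, n, k), (39, 38, u, m, k)}
Projecting to D, F, C (3 duplicate(s) eliminated): {(p, 39, k), (t, 39, k), (u, 39, k)}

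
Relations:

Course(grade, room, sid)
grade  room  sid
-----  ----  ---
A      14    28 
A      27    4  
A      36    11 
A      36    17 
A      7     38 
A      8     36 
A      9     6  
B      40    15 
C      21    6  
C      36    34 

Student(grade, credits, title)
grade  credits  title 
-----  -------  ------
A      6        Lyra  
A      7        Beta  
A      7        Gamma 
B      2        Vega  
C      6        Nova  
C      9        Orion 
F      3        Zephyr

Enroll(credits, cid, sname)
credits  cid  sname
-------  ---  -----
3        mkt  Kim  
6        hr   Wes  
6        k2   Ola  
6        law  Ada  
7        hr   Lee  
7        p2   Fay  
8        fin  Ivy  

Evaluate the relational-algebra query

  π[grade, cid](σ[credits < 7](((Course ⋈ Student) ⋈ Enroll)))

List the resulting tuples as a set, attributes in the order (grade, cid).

{(A, hr), (A, k2), (A, law), (C, hr), (C, k2), (C, law)}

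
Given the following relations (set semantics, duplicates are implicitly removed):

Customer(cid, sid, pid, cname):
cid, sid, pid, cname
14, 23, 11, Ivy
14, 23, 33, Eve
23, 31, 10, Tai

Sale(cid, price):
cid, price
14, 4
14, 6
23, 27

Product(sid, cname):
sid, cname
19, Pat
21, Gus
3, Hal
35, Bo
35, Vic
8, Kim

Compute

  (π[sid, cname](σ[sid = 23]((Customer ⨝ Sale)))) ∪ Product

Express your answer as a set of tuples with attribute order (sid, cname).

{(19, Pat), (21, Gus), (23, Eve), (23, Ivy), (3, Hal), (35, Bo), (35, Vic), (8, Kim)}

Customer ⋈ Sale (natural join on cid): {(14, 23, 11, Ivy, 4), (14, 23, 11, Ivy, 6), (14, 23, 33, Eve, 4), (14, 23, 33, Eve, 6), (23, 31, 10, Tai, 27)}
Selection sid = 23: {(14, 23, 11, Ivy, 4), (14, 23, 11, Ivy, 6), (14, 23, 33, Eve, 4), (14, 23, 33, Eve, 6)}
Projecting to sid, cname (2 duplicate(s) eliminated): {(23, Eve), (23, Ivy)}
Set union of the two operands is {(19, Pat), (21, Gus), (23, Eve), (23, Ivy), (3, Hal), (35, Bo), (35, Vic), (8, Kim)}.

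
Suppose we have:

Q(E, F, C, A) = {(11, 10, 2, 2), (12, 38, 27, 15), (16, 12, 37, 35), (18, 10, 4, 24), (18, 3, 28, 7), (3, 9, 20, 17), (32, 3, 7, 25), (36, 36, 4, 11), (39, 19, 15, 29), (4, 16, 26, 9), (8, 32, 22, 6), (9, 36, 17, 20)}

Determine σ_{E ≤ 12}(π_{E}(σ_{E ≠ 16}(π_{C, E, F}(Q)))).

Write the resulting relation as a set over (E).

{11, 12, 3, 4, 8, 9}

π[C, E, F]: project onto (C, E, F) → {(15, 39, 19), (17, 9, 36), (2, 11, 10), (20, 3, 9), (22, 8, 32), (26, 4, 16), (27, 12, 38), (28, 18, 3), (37, 16, 12), (4, 18, 10), (4, 36, 36), (7, 32, 3)}
Apply σ_{E ≠ 16}; surviving tuples: {(15, 39, 19), (17, 9, 36), (2, 11, 10), (20, 3, 9), (22, 8, 32), (26, 4, 16), (27, 12, 38), (28, 18, 3), (4, 18, 10), (4, 36, 36), (7, 32, 3)}
π[E]: project onto (E) (1 duplicate(s) eliminated) → {11, 12, 18, 3, 32, 36, 39, 4, 8, 9}
Apply σ_{E ≤ 12}; surviving tuples: {11, 12, 3, 4, 8, 9}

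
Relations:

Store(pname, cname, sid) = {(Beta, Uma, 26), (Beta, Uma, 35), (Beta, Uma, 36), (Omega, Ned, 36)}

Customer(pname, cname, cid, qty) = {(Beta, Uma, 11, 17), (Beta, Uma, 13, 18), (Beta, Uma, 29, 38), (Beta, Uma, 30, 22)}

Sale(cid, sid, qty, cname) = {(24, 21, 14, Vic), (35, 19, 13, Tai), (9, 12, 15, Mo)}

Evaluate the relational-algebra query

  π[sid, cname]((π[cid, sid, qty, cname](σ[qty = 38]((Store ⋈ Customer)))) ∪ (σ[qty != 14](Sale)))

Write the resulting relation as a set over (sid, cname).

{(12, Mo), (19, Tai), (26, Uma), (35, Uma), (36, Uma)}

Store ⋈ Customer (natural join on pname, cname): {(Beta, Uma, 26, 11, 17), (Beta, Uma, 26, 13, 18), (Beta, Uma, 26, 29, 38), (Beta, Uma, 26, 30, 22), (Beta, Uma, 35, 11, 17), (Beta, Uma, 35, 13, 18), (Beta, Uma, 35, 29, 38), (Beta, Uma, 35, 30, 22), (Beta, Uma, 36, 11, 17), (Beta, Uma, 36, 13, 18), (Beta, Uma, 36, 29, 38), (Beta, Uma, 36, 30, 22)}
σ[qty = 38]: keep tuples satisfying qty = 38 → {(Beta, Uma, 26, 29, 38), (Beta, Uma, 35, 29, 38), (Beta, Uma, 36, 29, 38)}
π_{cid, sid, qty, cname} gives {(29, 26, 38, Uma), (29, 35, 38, Uma), (29, 36, 38, Uma)}.
σ[qty != 14]: keep tuples satisfying qty != 14 → {(35, 19, 13, Tai), (9, 12, 15, Mo)}
Taking the union: {(29, 26, 38, Uma), (29, 35, 38, Uma), (29, 36, 38, Uma), (35, 19, 13, Tai), (9, 12, 15, Mo)}
π_{sid, cname} gives {(12, Mo), (19, Tai), (26, Uma), (35, Uma), (36, Uma)}.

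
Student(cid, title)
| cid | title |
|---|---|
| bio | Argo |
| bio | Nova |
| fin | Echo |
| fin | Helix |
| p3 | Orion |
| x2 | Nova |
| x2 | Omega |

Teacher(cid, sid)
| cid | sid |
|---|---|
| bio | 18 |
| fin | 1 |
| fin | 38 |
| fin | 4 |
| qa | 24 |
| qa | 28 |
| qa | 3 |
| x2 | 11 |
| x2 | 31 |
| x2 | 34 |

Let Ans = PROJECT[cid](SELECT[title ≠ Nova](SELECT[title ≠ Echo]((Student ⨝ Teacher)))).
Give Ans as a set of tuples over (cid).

Natural join on cid: {(bio, Argo, 18), (bio, Nova, 18), (fin, Echo, 1), (fin, Echo, 38), (fin, Echo, 4), (fin, Helix, 1), (fin, Helix, 38), (fin, Helix, 4), (x2, Nova, 11), (x2, Nova, 31), (x2, Nova, 34), (x2, Omega, 11), (x2, Omega, 31), (x2, Omega, 34)}
Filtering on title ≠ Echo leaves {(bio, Argo, 18), (bio, Nova, 18), (fin, Helix, 1), (fin, Helix, 38), (fin, Helix, 4), (x2, Nova, 11), (x2, Nova, 31), (x2, Nova, 34), (x2, Omega, 11), (x2, Omega, 31), (x2, Omega, 34)}.
Filtering on title ≠ Nova leaves {(bio, Argo, 18), (fin, Helix, 1), (fin, Helix, 38), (fin, Helix, 4), (x2, Omega, 11), (x2, Omega, 31), (x2, Omega, 34)}.
Projecting to cid (4 duplicate(s) eliminated): {bio, fin, x2}

{bio, fin, x2}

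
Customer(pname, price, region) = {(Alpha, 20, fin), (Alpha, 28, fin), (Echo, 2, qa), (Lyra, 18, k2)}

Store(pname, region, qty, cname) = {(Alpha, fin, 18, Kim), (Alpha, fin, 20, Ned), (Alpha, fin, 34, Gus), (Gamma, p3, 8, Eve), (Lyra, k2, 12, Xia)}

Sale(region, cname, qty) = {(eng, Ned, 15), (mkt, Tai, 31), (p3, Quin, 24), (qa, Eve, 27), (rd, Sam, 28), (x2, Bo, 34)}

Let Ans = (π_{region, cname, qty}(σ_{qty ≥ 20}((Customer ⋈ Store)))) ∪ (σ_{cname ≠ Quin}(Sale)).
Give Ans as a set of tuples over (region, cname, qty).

{(eng, Ned, 15), (fin, Gus, 34), (fin, Ned, 20), (mkt, Tai, 31), (qa, Eve, 27), (rd, Sam, 28), (x2, Bo, 34)}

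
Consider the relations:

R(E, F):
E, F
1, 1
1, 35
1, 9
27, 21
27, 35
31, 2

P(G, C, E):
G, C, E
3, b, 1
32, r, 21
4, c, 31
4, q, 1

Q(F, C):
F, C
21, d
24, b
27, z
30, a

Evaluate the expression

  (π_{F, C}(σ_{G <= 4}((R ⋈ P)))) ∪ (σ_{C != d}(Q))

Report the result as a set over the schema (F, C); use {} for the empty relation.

Joining R and P on E yields {(1, 1, 3, b), (1, 1, 4, q), (1, 35, 3, b), (1, 35, 4, q), (1, 9, 3, b), (1, 9, 4, q), (31, 2, 4, c)}.
Selection G <= 4: {(1, 1, 3, b), (1, 1, 4, q), (1, 35, 3, b), (1, 35, 4, q), (1, 9, 3, b), (1, 9, 4, q), (31, 2, 4, c)}
π[F, C]: project onto (F, C) → {(1, b), (1, q), (2, c), (35, b), (35, q), (9, b), (9, q)}
Selection C != d: {(24, b), (27, z), (30, a)}
Union: {(1, b), (1, q), (2, c), (35, b), (35, q), (9, b), (9, q)} with {(24, b), (27, z), (30, a)} → {(1, b), (1, q), (2, c), (24, b), (27, z), (30, a), (35, b), (35, q), (9, b), (9, q)}

{(1, b), (1, q), (2, c), (24, b), (27, z), (30, a), (35, b), (35, q), (9, b), (9, q)}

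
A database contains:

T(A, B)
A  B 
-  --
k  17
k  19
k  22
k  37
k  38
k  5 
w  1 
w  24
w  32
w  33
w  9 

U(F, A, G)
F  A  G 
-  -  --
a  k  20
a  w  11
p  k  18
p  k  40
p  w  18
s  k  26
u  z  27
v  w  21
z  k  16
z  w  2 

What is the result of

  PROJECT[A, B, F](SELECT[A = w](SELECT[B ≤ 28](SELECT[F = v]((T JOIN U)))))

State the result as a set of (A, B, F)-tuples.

{(w, 1, v), (w, 24, v), (w, 9, v)}

Natural join on A: {(k, 17, a, 20), (k, 17, p, 18), (k, 17, p, 40), (k, 17, s, 26), (k, 17, z, 16), (k, 19, a, 20), (k, 19, p, 18), (k, 19, p, 40), (k, 19, s, 26), (k, 19, z, 16), (k, 22, a, 20), (k, 22, p, 18), (k, 22, p, 40), (k, 22, s, 26), (k, 22, z, 16), (k, 37, a, 20), (k, 37, p, 18), (k, 37, p, 40), (k, 37, s, 26), (k, 37, z, 16), (k, 38, a, 20), (k, 38, p, 18), (k, 38, p, 40), (k, 38, s, 26), (k, 38, z, 16), (k, 5, a, 20), (k, 5, p, 18), (k, 5, p, 40), (k, 5, s, 26), (k, 5, z, 16), (w, 1, a, 11), (w, 1, p, 18), (w, 1, v, 21), (w, 1, z, 2), (w, 24, a, 11), (w, 24, p, 18), (w, 24, v, 21), (w, 24, z, 2), (w, 32, a, 11), (w, 32, p, 18), (w, 32, v, 21), (w, 32, z, 2), (w, 33, a, 11), (w, 33, p, 18), (w, 33, v, 21), (w, 33, z, 2), (w, 9, a, 11), (w, 9, p, 18), (w, 9, v, 21), (w, 9, z, 2)}
σ[F = v]: keep tuples satisfying F = v → {(w, 1, v, 21), (w, 24, v, 21), (w, 32, v, 21), (w, 33, v, 21), (w, 9, v, 21)}
σ[B ≤ 28]: keep tuples satisfying B ≤ 28 → {(w, 1, v, 21), (w, 24, v, 21), (w, 9, v, 21)}
σ[A = w]: keep tuples satisfying A = w → {(w, 1, v, 21), (w, 24, v, 21), (w, 9, v, 21)}
π[A, B, F]: project onto (A, B, F) → {(w, 1, v), (w, 24, v), (w, 9, v)}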